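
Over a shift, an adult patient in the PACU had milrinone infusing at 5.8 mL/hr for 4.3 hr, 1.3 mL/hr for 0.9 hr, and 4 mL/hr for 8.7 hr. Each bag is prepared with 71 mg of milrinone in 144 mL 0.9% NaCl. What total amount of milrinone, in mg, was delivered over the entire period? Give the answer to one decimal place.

Concentration = 71 mg ÷ 144 mL = 0.4930556 mg/mL
Stage 1: 5.8 mL/hr × 4.3 hr = 24.94 mL → 24.94 mL × 0.4930556 mg/mL = 12.29681 mg
Stage 2: 1.3 mL/hr × 0.9 hr = 1.17 mL → 1.17 mL × 0.4930556 mg/mL = 0.576875 mg
Stage 3: 4 mL/hr × 8.7 hr = 34.8 mL → 34.8 mL × 0.4930556 mg/mL = 17.15833 mg
Total = 12.29681 + 0.576875 + 17.15833 = 30.03201 mg

30.0 mg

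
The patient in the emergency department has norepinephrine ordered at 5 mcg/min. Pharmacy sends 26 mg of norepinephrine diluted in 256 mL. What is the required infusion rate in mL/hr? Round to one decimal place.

3.0 mL/hr

5 mcg/min × 60 min/hr = 300 mcg/hr
Concentration = 26 mg ÷ 256 mL = 0.1015625 mg/mL = 101.5625 mcg/mL
Rate = 300 mcg/hr ÷ 101.5625 mcg/mL = 2.953846 mL/hr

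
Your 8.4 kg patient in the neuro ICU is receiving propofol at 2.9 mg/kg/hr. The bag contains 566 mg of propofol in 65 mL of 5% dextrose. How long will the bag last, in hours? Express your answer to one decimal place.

Dose = 2.9 mg/kg/hr × 8.4 kg = 24.36 mg/hr
Concentration = 566 mg ÷ 65 mL = 8.707692 mg/mL
Rate = 24.36 mg/hr ÷ 8.707692 mg/mL = 2.797527 mL/hr
Duration = 65 mL ÷ 2.797527 mL/hr = 23.23481 hr

23.2 hours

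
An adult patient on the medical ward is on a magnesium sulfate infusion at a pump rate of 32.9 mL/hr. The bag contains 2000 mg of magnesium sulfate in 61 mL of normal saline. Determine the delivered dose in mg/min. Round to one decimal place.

Concentration = 2000 mg ÷ 61 mL = 32.78689 mg/mL
Drug rate = 32.9 mL/hr × 32.78689 mg/mL = 1078.689 mg/hr
1078.689 mg/hr ÷ 60 min/hr = 17.97814 mg/min

18.0 mg/min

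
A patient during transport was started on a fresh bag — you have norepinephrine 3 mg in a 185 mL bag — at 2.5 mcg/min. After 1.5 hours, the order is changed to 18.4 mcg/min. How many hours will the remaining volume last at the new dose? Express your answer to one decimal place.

2.5 hours

Initial rate:
2.5 mcg/min × 60 min/hr = 150 mcg/hr
Concentration = 3 mg ÷ 185 mL = 0.01621622 mg/mL = 16.21622 mcg/mL
Rate = 150 mcg/hr ÷ 16.21622 mcg/mL = 9.25 mL/hr
Volume infused so far = 9.25 mL/hr × 1.5 hr = 13.875 mL
Volume remaining = 185 − 13.875 = 171.125 mL
New rate:
18.4 mcg/min × 60 min/hr = 1104 mcg/hr
Rate = 1104 mcg/hr ÷ 16.21622 mcg/mL = 68.08 mL/hr
Time remaining = 171.125 mL ÷ 68.08 mL/hr = 2.513587 hr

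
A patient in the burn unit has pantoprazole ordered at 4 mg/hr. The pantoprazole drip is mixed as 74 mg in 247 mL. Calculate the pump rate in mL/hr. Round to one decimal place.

Concentration = 74 mg ÷ 247 mL = 0.2995951 mg/mL
Rate = 4 mg/hr ÷ 0.2995951 mg/mL = 13.35135 mL/hr

13.4 mL/hr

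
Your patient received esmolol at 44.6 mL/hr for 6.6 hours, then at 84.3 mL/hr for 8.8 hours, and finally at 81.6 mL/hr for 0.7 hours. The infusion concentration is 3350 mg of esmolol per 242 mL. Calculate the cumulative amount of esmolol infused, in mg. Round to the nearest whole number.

Concentration = 3350 mg ÷ 242 mL = 13.84298 mg/mL
Stage 1: 44.6 mL/hr × 6.6 hr = 294.36 mL → 294.36 mL × 13.84298 mg/mL = 4074.818 mg
Stage 2: 84.3 mL/hr × 8.8 hr = 741.84 mL → 741.84 mL × 13.84298 mg/mL = 10269.27 mg
Stage 3: 81.6 mL/hr × 0.7 hr = 57.12 mL → 57.12 mL × 13.84298 mg/mL = 790.7107 mg
Total = 4074.818 + 10269.27 + 790.7107 = 15134.8 mg

15135 mg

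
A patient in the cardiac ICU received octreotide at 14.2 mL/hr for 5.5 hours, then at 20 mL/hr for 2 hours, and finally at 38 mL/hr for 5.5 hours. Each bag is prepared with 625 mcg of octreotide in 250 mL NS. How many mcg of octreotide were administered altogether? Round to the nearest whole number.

818 mcg

Concentration = 625 mcg ÷ 250 mL = 2.5 mcg/mL
Stage 1: 14.2 mL/hr × 5.5 hr = 78.1 mL → 78.1 mL × 2.5 mcg/mL = 195.25 mcg
Stage 2: 20 mL/hr × 2 hr = 40 mL → 40 mL × 2.5 mcg/mL = 100 mcg
Stage 3: 38 mL/hr × 5.5 hr = 209 mL → 209 mL × 2.5 mcg/mL = 522.5 mcg
Total = 195.25 + 100 + 522.5 = 817.75 mcg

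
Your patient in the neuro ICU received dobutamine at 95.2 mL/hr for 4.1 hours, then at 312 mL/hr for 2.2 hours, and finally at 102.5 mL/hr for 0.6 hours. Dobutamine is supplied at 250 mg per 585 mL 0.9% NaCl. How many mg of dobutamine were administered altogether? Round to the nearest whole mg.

486 mg

Concentration = 250 mg ÷ 585 mL = 0.4273504 mg/mL
Stage 1: 95.2 mL/hr × 4.1 hr = 390.32 mL → 390.32 mL × 0.4273504 mg/mL = 166.8034 mg
Stage 2: 312 mL/hr × 2.2 hr = 686.4 mL → 686.4 mL × 0.4273504 mg/mL = 293.3333 mg
Stage 3: 102.5 mL/hr × 0.6 hr = 61.5 mL → 61.5 mL × 0.4273504 mg/mL = 26.28205 mg
Total = 166.8034 + 293.3333 + 26.28205 = 486.4188 mg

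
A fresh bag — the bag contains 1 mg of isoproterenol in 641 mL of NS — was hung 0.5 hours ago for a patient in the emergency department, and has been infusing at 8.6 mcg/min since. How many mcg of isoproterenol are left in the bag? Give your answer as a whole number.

8.6 mcg/min × 60 min/hr = 516 mcg/hr
Concentration = 1 mg ÷ 641 mL = 0.001560062 mg/mL = 1.560062 mcg/mL
Rate = 516 mcg/hr ÷ 1.560062 mcg/mL = 330.756 mL/hr
Volume infused = 330.756 mL/hr × 0.5 hr = 165.378 mL
Volume remaining = 641 − 165.378 = 475.622 mL
Drug remaining = 475.622 mL × 1.560062 mcg/mL = 742 mcg

742 mcg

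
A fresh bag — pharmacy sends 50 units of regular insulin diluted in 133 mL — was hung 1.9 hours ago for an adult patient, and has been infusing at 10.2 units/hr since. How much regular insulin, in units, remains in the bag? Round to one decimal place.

Concentration = 50 units ÷ 133 mL = 0.3759398 units/mL
Rate = 10.2 units/hr ÷ 0.3759398 units/mL = 27.132 mL/hr
Volume infused = 27.132 mL/hr × 1.9 hr = 51.5508 mL
Volume remaining = 133 − 51.5508 = 81.4492 mL
Drug remaining = 81.4492 mL × 0.3759398 units/mL = 30.62 units

30.6 units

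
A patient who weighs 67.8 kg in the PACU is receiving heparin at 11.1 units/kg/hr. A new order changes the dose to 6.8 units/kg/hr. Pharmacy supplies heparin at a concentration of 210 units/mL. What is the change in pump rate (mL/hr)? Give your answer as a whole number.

At the current dose:
Dose = 11.1 units/kg/hr × 67.8 kg = 752.58 units/hr
Rate = 752.58 units/hr ÷ 210 units/mL = 3.583714 mL/hr
At the new dose:
Dose = 6.8 units/kg/hr × 67.8 kg = 461.04 units/hr
Rate = 461.04 units/hr ÷ 210 units/mL = 2.195429 mL/hr
Change = 2.195429 − 3.583714 = -1.388286 mL/hr → 1.388286 mL/hr decrease

1 mL/hr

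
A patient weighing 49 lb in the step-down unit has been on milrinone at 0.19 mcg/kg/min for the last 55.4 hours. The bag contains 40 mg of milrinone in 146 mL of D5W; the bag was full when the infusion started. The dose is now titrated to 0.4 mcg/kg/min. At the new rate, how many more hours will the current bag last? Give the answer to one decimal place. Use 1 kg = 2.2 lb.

Initial rate:
Weight = 49 lb ÷ 2.2 lb/kg = 22.27273 kg
Dose = 0.19 mcg/kg/min × 22.27273 kg = 4.231818 mcg/min
4.231818 mcg/min × 60 min/hr = 253.9091 mcg/hr
Concentration = 40 mg ÷ 146 mL = 0.2739726 mg/mL = 273.9726 mcg/mL
Rate = 253.9091 mcg/hr ÷ 273.9726 mcg/mL = 0.9267682 mL/hr
Volume infused so far = 0.9267682 mL/hr × 55.4 hr = 51.34296 mL
Volume remaining = 146 − 51.34296 = 94.65704 mL
New rate:
Dose = 0.4 mcg/kg/min × 22.27273 kg = 8.909091 mcg/min
8.909091 mcg/min × 60 min/hr = 534.5455 mcg/hr
Rate = 534.5455 mcg/hr ÷ 273.9726 mcg/mL = 1.951091 mL/hr
Time remaining = 94.65704 mL ÷ 1.951091 mL/hr = 48.51493 hr

48.5 hours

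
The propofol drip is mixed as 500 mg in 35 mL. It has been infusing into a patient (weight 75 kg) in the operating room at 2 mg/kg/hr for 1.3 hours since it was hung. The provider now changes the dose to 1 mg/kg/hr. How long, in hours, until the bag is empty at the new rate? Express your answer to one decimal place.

Initial rate:
Dose = 2 mg/kg/hr × 75 kg = 150 mg/hr
Concentration = 500 mg ÷ 35 mL = 14.28571 mg/mL
Rate = 150 mg/hr ÷ 14.28571 mg/mL = 10.5 mL/hr
Volume infused so far = 10.5 mL/hr × 1.3 hr = 13.65 mL
Volume remaining = 35 − 13.65 = 21.35 mL
New rate:
Dose = 1 mg/kg/hr × 75 kg = 75 mg/hr
Rate = 75 mg/hr ÷ 14.28571 mg/mL = 5.25 mL/hr
Time remaining = 21.35 mL ÷ 5.25 mL/hr = 4.066667 hr

4.1 hours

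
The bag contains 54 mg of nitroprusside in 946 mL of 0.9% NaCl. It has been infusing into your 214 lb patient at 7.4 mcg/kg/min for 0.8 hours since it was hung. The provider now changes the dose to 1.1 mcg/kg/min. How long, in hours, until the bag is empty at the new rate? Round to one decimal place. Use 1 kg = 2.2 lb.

3.0 hours

Initial rate:
Weight = 214 lb ÷ 2.2 lb/kg = 97.27273 kg
Dose = 7.4 mcg/kg/min × 97.27273 kg = 719.8182 mcg/min
719.8182 mcg/min × 60 min/hr = 43189.09 mcg/hr
Concentration = 54 mg ÷ 946 mL = 0.05708245 mg/mL = 57.08245 mcg/mL
Rate = 43189.09 mcg/hr ÷ 57.08245 mcg/mL = 756.6089 mL/hr
Volume infused so far = 756.6089 mL/hr × 0.8 hr = 605.2871 mL
Volume remaining = 946 − 605.2871 = 340.7129 mL
New rate:
Dose = 1.1 mcg/kg/min × 97.27273 kg = 107 mcg/min
107 mcg/min × 60 min/hr = 6420 mcg/hr
Rate = 6420 mcg/hr ÷ 57.08245 mcg/mL = 112.4689 mL/hr
Time remaining = 340.7129 mL ÷ 112.4689 mL/hr = 3.029397 hr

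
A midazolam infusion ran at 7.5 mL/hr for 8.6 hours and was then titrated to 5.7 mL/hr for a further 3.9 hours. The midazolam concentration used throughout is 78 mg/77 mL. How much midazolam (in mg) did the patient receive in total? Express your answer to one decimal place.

Concentration = 78 mg ÷ 77 mL = 1.012987 mg/mL
Stage 1: 7.5 mL/hr × 8.6 hr = 64.5 mL → 64.5 mL × 1.012987 mg/mL = 65.33766 mg
Stage 2: 5.7 mL/hr × 3.9 hr = 22.23 mL → 22.23 mL × 1.012987 mg/mL = 22.5187 mg
Total = 65.33766 + 22.5187 = 87.85636 mg

87.9 mg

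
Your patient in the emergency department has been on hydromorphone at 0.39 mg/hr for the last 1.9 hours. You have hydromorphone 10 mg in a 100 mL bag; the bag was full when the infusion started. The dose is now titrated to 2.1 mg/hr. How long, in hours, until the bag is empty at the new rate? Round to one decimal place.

4.4 hours

Initial rate:
Concentration = 10 mg ÷ 100 mL = 0.1 mg/mL
Rate = 0.39 mg/hr ÷ 0.1 mg/mL = 3.9 mL/hr
Volume infused so far = 3.9 mL/hr × 1.9 hr = 7.41 mL
Volume remaining = 100 − 7.41 = 92.59 mL
New rate:
Rate = 2.1 mg/hr ÷ 0.1 mg/mL = 21 mL/hr
Time remaining = 92.59 mL ÷ 21 mL/hr = 4.409048 hr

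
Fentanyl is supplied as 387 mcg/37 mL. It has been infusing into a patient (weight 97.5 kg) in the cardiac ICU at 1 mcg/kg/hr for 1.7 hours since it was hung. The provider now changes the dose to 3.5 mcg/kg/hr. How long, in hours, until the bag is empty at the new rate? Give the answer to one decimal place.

0.6 hours

Initial rate:
Dose = 1 mcg/kg/hr × 97.5 kg = 97.5 mcg/hr
Concentration = 387 mcg ÷ 37 mL = 10.45946 mcg/mL
Rate = 97.5 mcg/hr ÷ 10.45946 mcg/mL = 9.321705 mL/hr
Volume infused so far = 9.321705 mL/hr × 1.7 hr = 15.8469 mL
Volume remaining = 37 − 15.8469 = 21.1531 mL
New rate:
Dose = 3.5 mcg/kg/hr × 97.5 kg = 341.25 mcg/hr
Rate = 341.25 mcg/hr ÷ 10.45946 mcg/mL = 32.62597 mL/hr
Time remaining = 21.1531 mL ÷ 32.62597 mL/hr = 0.6483516 hr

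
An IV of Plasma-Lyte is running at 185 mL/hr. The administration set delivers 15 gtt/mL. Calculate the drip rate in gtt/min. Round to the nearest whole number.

185 mL/hr ÷ 60 min/hr = 3.083333 mL/min
3.083333 mL/min × 15 gtt/mL = 46.25 gtt/min

46 gtt/min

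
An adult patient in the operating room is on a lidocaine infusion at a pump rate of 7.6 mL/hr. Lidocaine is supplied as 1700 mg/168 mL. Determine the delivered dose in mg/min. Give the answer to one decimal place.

1.3 mg/min

Concentration = 1700 mg ÷ 168 mL = 10.11905 mg/mL
Drug rate = 7.6 mL/hr × 10.11905 mg/mL = 76.90476 mg/hr
76.90476 mg/hr ÷ 60 min/hr = 1.281746 mg/min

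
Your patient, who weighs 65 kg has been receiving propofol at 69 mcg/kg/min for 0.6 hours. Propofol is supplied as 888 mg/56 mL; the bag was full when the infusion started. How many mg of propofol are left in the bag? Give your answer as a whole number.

Dose = 69 mcg/kg/min × 65 kg = 4485 mcg/min
4485 mcg/min × 60 min/hr = 269100 mcg/hr
Concentration = 888 mg ÷ 56 mL = 15.85714 mg/mL = 15857.14 mcg/mL
Rate = 269100 mcg/hr ÷ 15857.14 mcg/mL = 16.97027 mL/hr
Volume infused = 16.97027 mL/hr × 0.6 hr = 10.18216 mL
Volume remaining = 56 − 10.18216 = 45.81784 mL
Drug remaining = 45.81784 mL × 15857.14 mcg/mL = 726540 mcg = 726.54 mg

727 mg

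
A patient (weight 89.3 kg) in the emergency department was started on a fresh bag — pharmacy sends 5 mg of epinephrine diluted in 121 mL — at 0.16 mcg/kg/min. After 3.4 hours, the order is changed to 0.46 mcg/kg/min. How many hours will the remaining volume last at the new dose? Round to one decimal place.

Initial rate:
Dose = 0.16 mcg/kg/min × 89.3 kg = 14.288 mcg/min
14.288 mcg/min × 60 min/hr = 857.28 mcg/hr
Concentration = 5 mg ÷ 121 mL = 0.04132231 mg/mL = 41.32231 mcg/mL
Rate = 857.28 mcg/hr ÷ 41.32231 mcg/mL = 20.74618 mL/hr
Volume infused so far = 20.74618 mL/hr × 3.4 hr = 70.537 mL
Volume remaining = 121 − 70.537 = 50.463 mL
New rate:
Dose = 0.46 mcg/kg/min × 89.3 kg = 41.078 mcg/min
41.078 mcg/min × 60 min/hr = 2464.68 mcg/hr
Rate = 2464.68 mcg/hr ÷ 41.32231 mcg/mL = 59.64526 mL/hr
Time remaining = 50.463 mL ÷ 59.64526 mL/hr = 0.8460522 hr

0.8 hours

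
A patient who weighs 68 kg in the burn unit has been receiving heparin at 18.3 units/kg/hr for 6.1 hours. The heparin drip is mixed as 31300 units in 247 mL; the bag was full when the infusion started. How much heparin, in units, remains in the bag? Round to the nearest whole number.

23709 units

Dose = 18.3 units/kg/hr × 68 kg = 1244.4 units/hr
Concentration = 31300 units ÷ 247 mL = 126.7206 units/mL
Rate = 1244.4 units/hr ÷ 126.7206 units/mL = 9.820026 mL/hr
Volume infused = 9.820026 mL/hr × 6.1 hr = 59.90216 mL
Volume remaining = 247 − 59.90216 = 187.0978 mL
Drug remaining = 187.0978 mL × 126.7206 units/mL = 23709.16 units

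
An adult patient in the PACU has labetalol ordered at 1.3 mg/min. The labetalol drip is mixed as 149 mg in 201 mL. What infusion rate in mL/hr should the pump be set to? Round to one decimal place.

1.3 mg/min × 60 min/hr = 78 mg/hr
Concentration = 149 mg ÷ 201 mL = 0.7412935 mg/mL
Rate = 78 mg/hr ÷ 0.7412935 mg/mL = 105.2215 mL/hr

105.2 mL/hr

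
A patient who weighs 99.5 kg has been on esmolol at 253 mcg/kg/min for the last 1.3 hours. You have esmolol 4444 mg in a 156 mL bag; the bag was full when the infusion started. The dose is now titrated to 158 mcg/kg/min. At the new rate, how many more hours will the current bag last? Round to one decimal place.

Initial rate:
Dose = 253 mcg/kg/min × 99.5 kg = 25173.5 mcg/min
25173.5 mcg/min × 60 min/hr = 1510410 mcg/hr
Concentration = 4444 mg ÷ 156 mL = 28.48718 mg/mL = 28487.18 mcg/mL
Rate = 1510410 mcg/hr ÷ 28487.18 mcg/mL = 53.02069 mL/hr
Volume infused so far = 53.02069 mL/hr × 1.3 hr = 68.9269 mL
Volume remaining = 156 − 68.9269 = 87.0731 mL
New rate:
Dose = 158 mcg/kg/min × 99.5 kg = 15721 mcg/min
15721 mcg/min × 60 min/hr = 943260 mcg/hr
Rate = 943260 mcg/hr ÷ 28487.18 mcg/mL = 33.11174 mL/hr
Time remaining = 87.0731 mL ÷ 33.11174 mL/hr = 2.629675 hr

2.6 hours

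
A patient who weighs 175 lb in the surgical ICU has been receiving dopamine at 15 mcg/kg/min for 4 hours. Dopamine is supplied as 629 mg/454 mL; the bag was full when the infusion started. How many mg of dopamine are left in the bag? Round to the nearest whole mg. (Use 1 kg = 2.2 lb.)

Weight = 175 lb ÷ 2.2 lb/kg = 79.54545 kg
Dose = 15 mcg/kg/min × 79.54545 kg = 1193.182 mcg/min
1193.182 mcg/min × 60 min/hr = 71590.91 mcg/hr
Concentration = 629 mg ÷ 454 mL = 1.385463 mg/mL = 1385.463 mcg/mL
Rate = 71590.91 mcg/hr ÷ 1385.463 mcg/mL = 51.67293 mL/hr
Volume infused = 51.67293 mL/hr × 4 hr = 206.6917 mL
Volume remaining = 454 − 206.6917 = 247.3083 mL
Drug remaining = 247.3083 mL × 1385.463 mcg/mL = 342636.4 mcg = 342.6364 mg

343 mg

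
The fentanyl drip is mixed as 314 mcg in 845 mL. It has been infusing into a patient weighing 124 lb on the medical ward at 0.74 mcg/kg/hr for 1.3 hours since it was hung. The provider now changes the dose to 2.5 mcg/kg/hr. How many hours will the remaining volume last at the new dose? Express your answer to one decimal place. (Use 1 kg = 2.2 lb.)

Initial rate:
Weight = 124 lb ÷ 2.2 lb/kg = 56.36364 kg
Dose = 0.74 mcg/kg/hr × 56.36364 kg = 41.70909 mcg/hr
Concentration = 314 mcg ÷ 845 mL = 0.3715976 mcg/mL
Rate = 41.70909 mcg/hr ÷ 0.3715976 mcg/mL = 112.2426 mL/hr
Volume infused so far = 112.2426 mL/hr × 1.3 hr = 145.9154 mL
Volume remaining = 845 − 145.9154 = 699.0846 mL
New rate:
Dose = 2.5 mcg/kg/hr × 56.36364 kg = 140.9091 mcg/hr
Rate = 140.9091 mcg/hr ÷ 0.3715976 mcg/mL = 379.198 mL/hr
Time remaining = 699.0846 mL ÷ 379.198 mL/hr = 1.843587 hr

1.8 hours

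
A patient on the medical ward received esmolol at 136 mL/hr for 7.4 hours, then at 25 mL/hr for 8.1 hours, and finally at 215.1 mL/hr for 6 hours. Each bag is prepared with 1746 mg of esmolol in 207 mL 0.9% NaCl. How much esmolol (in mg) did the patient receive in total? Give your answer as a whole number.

Concentration = 1746 mg ÷ 207 mL = 8.434783 mg/mL
Stage 1: 136 mL/hr × 7.4 hr = 1006.4 mL → 1006.4 mL × 8.434783 mg/mL = 8488.765 mg
Stage 2: 25 mL/hr × 8.1 hr = 202.5 mL → 202.5 mL × 8.434783 mg/mL = 1708.043 mg
Stage 3: 215.1 mL/hr × 6 hr = 1290.6 mL → 1290.6 mL × 8.434783 mg/mL = 10885.93 mg
Total = 8488.765 + 1708.043 + 10885.93 = 21082.74 mg

21083 mg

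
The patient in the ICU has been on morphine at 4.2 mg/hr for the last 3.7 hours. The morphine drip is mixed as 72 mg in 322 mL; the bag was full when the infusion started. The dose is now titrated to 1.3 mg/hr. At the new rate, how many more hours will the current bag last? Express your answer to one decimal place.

43.4 hours

Initial rate:
Concentration = 72 mg ÷ 322 mL = 0.2236025 mg/mL
Rate = 4.2 mg/hr ÷ 0.2236025 mg/mL = 18.78333 mL/hr
Volume infused so far = 18.78333 mL/hr × 3.7 hr = 69.49833 mL
Volume remaining = 322 − 69.49833 = 252.5017 mL
New rate:
Rate = 1.3 mg/hr ÷ 0.2236025 mg/mL = 5.813889 mL/hr
Time remaining = 252.5017 mL ÷ 5.813889 mL/hr = 43.43077 hr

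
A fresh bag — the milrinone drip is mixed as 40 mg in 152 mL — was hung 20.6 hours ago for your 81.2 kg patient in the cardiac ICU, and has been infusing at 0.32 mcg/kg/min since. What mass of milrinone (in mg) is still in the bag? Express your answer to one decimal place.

Dose = 0.32 mcg/kg/min × 81.2 kg = 25.984 mcg/min
25.984 mcg/min × 60 min/hr = 1559.04 mcg/hr
Concentration = 40 mg ÷ 152 mL = 0.2631579 mg/mL = 263.1579 mcg/mL
Rate = 1559.04 mcg/hr ÷ 263.1579 mcg/mL = 5.924352 mL/hr
Volume infused = 5.924352 mL/hr × 20.6 hr = 122.0417 mL
Volume remaining = 152 − 122.0417 = 29.95835 mL
Drug remaining = 29.95835 mL × 263.1579 mcg/mL = 7883.776 mcg = 7.883776 mg

7.9 mg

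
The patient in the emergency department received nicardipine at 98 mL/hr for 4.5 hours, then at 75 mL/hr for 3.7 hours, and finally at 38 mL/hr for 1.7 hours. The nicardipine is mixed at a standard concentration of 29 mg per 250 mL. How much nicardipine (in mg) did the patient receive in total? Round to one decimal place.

Concentration = 29 mg ÷ 250 mL = 0.116 mg/mL
Stage 1: 98 mL/hr × 4.5 hr = 441 mL → 441 mL × 0.116 mg/mL = 51.156 mg
Stage 2: 75 mL/hr × 3.7 hr = 277.5 mL → 277.5 mL × 0.116 mg/mL = 32.19 mg
Stage 3: 38 mL/hr × 1.7 hr = 64.6 mL → 64.6 mL × 0.116 mg/mL = 7.4936 mg
Total = 51.156 + 32.19 + 7.4936 = 90.8396 mg

90.8 mg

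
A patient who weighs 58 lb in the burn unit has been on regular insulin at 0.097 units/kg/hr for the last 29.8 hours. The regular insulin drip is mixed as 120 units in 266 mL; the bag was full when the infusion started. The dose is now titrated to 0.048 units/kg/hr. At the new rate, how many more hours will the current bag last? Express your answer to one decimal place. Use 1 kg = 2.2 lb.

Initial rate:
Weight = 58 lb ÷ 2.2 lb/kg = 26.36364 kg
Dose = 0.097 units/kg/hr × 26.36364 kg = 2.557273 units/hr
Concentration = 120 units ÷ 266 mL = 0.4511278 units/mL
Rate = 2.557273 units/hr ÷ 0.4511278 units/mL = 5.668621 mL/hr
Volume infused so far = 5.668621 mL/hr × 29.8 hr = 168.9249 mL
Volume remaining = 266 − 168.9249 = 97.07509 mL
New rate:
Dose = 0.048 units/kg/hr × 26.36364 kg = 1.265455 units/hr
Rate = 1.265455 units/hr ÷ 0.4511278 units/mL = 2.805091 mL/hr
Time remaining = 97.07509 mL ÷ 2.805091 mL/hr = 34.60675 hr

34.6 hours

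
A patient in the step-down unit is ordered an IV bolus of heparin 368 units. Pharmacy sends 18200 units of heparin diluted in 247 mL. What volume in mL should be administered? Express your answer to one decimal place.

Concentration = 18200 units ÷ 247 mL = 73.68421 units/mL
Volume = 368 units ÷ 73.68421 units/mL = 4.994286 mL

5.0 mL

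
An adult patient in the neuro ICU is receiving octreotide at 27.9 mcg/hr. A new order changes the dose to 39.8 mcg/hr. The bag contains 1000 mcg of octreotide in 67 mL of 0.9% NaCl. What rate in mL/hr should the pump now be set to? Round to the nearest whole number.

Concentration = 1000 mcg ÷ 67 mL = 14.92537 mcg/mL
Rate = 39.8 mcg/hr ÷ 14.92537 mcg/mL = 2.6666 mL/hr

3 mL/hr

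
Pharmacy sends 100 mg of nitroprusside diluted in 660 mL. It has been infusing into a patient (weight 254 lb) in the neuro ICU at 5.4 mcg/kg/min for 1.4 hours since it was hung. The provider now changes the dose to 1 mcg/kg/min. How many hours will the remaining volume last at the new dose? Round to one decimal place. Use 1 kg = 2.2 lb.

Initial rate:
Weight = 254 lb ÷ 2.2 lb/kg = 115.4545 kg
Dose = 5.4 mcg/kg/min × 115.4545 kg = 623.4545 mcg/min
623.4545 mcg/min × 60 min/hr = 37407.27 mcg/hr
Concentration = 100 mg ÷ 660 mL = 0.1515152 mg/mL = 151.5152 mcg/mL
Rate = 37407.27 mcg/hr ÷ 151.5152 mcg/mL = 246.888 mL/hr
Volume infused so far = 246.888 mL/hr × 1.4 hr = 345.6432 mL
Volume remaining = 660 − 345.6432 = 314.3568 mL
New rate:
Dose = 1 mcg/kg/min × 115.4545 kg = 115.4545 mcg/min
115.4545 mcg/min × 60 min/hr = 6927.273 mcg/hr
Rate = 6927.273 mcg/hr ÷ 151.5152 mcg/mL = 45.72 mL/hr
Time remaining = 314.3568 mL ÷ 45.72 mL/hr = 6.875696 hr

6.9 hours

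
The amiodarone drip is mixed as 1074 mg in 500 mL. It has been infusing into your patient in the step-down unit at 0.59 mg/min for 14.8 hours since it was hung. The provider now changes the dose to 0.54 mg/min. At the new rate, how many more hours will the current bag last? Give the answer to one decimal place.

Initial rate:
0.59 mg/min × 60 min/hr = 35.4 mg/hr
Concentration = 1074 mg ÷ 500 mL = 2.148 mg/mL
Rate = 35.4 mg/hr ÷ 2.148 mg/mL = 16.48045 mL/hr
Volume infused so far = 16.48045 mL/hr × 14.8 hr = 243.9106 mL
Volume remaining = 500 − 243.9106 = 256.0894 mL
New rate:
0.54 mg/min × 60 min/hr = 32.4 mg/hr
Rate = 32.4 mg/hr ÷ 2.148 mg/mL = 15.0838 mL/hr
Time remaining = 256.0894 mL ÷ 15.0838 mL/hr = 16.97778 hr

17.0 hours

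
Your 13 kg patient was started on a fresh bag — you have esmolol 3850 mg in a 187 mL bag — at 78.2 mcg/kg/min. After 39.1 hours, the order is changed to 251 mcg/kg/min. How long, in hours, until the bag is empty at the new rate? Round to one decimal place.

Initial rate:
Dose = 78.2 mcg/kg/min × 13 kg = 1016.6 mcg/min
1016.6 mcg/min × 60 min/hr = 60996 mcg/hr
Concentration = 3850 mg ÷ 187 mL = 20.58824 mg/mL = 20588.24 mcg/mL
Rate = 60996 mcg/hr ÷ 20588.24 mcg/mL = 2.962663 mL/hr
Volume infused so far = 2.962663 mL/hr × 39.1 hr = 115.8401 mL
Volume remaining = 187 − 115.8401 = 71.15988 mL
New rate:
Dose = 251 mcg/kg/min × 13 kg = 3263 mcg/min
3263 mcg/min × 60 min/hr = 195780 mcg/hr
Rate = 195780 mcg/hr ÷ 20588.24 mcg/mL = 9.509314 mL/hr
Time remaining = 71.15988 mL ÷ 9.509314 mL/hr = 7.483177 hr

7.5 hours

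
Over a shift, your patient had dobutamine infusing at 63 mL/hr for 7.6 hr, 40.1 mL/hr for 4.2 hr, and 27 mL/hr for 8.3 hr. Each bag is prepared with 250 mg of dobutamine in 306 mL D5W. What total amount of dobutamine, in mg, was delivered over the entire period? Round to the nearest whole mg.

712 mg

Concentration = 250 mg ÷ 306 mL = 0.8169935 mg/mL
Stage 1: 63 mL/hr × 7.6 hr = 478.8 mL → 478.8 mL × 0.8169935 mg/mL = 391.1765 mg
Stage 2: 40.1 mL/hr × 4.2 hr = 168.42 mL → 168.42 mL × 0.8169935 mg/mL = 137.598 mg
Stage 3: 27 mL/hr × 8.3 hr = 224.1 mL → 224.1 mL × 0.8169935 mg/mL = 183.0882 mg
Total = 391.1765 + 137.598 + 183.0882 = 711.8627 mg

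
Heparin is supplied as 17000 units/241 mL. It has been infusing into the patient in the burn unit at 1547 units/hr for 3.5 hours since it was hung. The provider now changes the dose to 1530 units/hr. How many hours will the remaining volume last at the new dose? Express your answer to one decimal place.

7.6 hours

Initial rate:
Concentration = 17000 units ÷ 241 mL = 70.53942 units/mL
Rate = 1547 units/hr ÷ 70.53942 units/mL = 21.931 mL/hr
Volume infused so far = 21.931 mL/hr × 3.5 hr = 76.7585 mL
Volume remaining = 241 − 76.7585 = 164.2415 mL
New rate:
Rate = 1530 units/hr ÷ 70.53942 units/mL = 21.69 mL/hr
Time remaining = 164.2415 mL ÷ 21.69 mL/hr = 7.572222 hr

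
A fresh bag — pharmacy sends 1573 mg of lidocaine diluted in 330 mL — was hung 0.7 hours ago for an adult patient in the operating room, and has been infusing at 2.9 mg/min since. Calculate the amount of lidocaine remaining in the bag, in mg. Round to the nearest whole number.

1451 mg

2.9 mg/min × 60 min/hr = 174 mg/hr
Concentration = 1573 mg ÷ 330 mL = 4.766667 mg/mL
Rate = 174 mg/hr ÷ 4.766667 mg/mL = 36.5035 mL/hr
Volume infused = 36.5035 mL/hr × 0.7 hr = 25.55245 mL
Volume remaining = 330 − 25.55245 = 304.4476 mL
Drug remaining = 304.4476 mL × 4.766667 mg/mL = 1451.2 mg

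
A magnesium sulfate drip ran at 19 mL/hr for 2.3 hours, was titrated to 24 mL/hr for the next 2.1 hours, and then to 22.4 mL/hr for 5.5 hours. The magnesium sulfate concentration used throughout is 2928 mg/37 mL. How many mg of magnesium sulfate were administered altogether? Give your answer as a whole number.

17196 mg

Concentration = 2928 mg ÷ 37 mL = 79.13514 mg/mL
Stage 1: 19 mL/hr × 2.3 hr = 43.7 mL → 43.7 mL × 79.13514 mg/mL = 3458.205 mg
Stage 2: 24 mL/hr × 2.1 hr = 50.4 mL → 50.4 mL × 79.13514 mg/mL = 3988.411 mg
Stage 3: 22.4 mL/hr × 5.5 hr = 123.2 mL → 123.2 mL × 79.13514 mg/mL = 9749.449 mg
Total = 3458.205 + 3988.411 + 9749.449 = 17196.06 mg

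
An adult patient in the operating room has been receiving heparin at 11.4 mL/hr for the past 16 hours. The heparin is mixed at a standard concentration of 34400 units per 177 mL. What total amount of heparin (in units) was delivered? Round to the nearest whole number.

35449 units

Concentration = 34400 units ÷ 177 mL = 194.3503 units/mL
Drug rate = 11.4 mL/hr × 194.3503 units/mL = 2215.593 units/hr
Total = 2215.593 units/hr × 16 hr = 35449.49 units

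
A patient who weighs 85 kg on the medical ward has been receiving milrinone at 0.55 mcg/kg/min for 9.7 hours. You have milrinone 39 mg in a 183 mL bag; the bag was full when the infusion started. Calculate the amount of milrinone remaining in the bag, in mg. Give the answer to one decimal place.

11.8 mg

Dose = 0.55 mcg/kg/min × 85 kg = 46.75 mcg/min
46.75 mcg/min × 60 min/hr = 2805 mcg/hr
Concentration = 39 mg ÷ 183 mL = 0.2131148 mg/mL = 213.1148 mcg/mL
Rate = 2805 mcg/hr ÷ 213.1148 mcg/mL = 13.16192 mL/hr
Volume infused = 13.16192 mL/hr × 9.7 hr = 127.6707 mL
Volume remaining = 183 − 127.6707 = 55.32935 mL
Drug remaining = 55.32935 mL × 213.1148 mcg/mL = 11791.5 mcg = 11.7915 mg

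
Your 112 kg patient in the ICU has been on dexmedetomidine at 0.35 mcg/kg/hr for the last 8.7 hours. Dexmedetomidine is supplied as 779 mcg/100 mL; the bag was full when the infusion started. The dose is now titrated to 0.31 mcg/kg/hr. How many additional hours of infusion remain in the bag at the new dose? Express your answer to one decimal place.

Initial rate:
Dose = 0.35 mcg/kg/hr × 112 kg = 39.2 mcg/hr
Concentration = 779 mcg ÷ 100 mL = 7.79 mcg/mL
Rate = 39.2 mcg/hr ÷ 7.79 mcg/mL = 5.032092 mL/hr
Volume infused so far = 5.032092 mL/hr × 8.7 hr = 43.7792 mL
Volume remaining = 100 − 43.7792 = 56.2208 mL
New rate:
Dose = 0.31 mcg/kg/hr × 112 kg = 34.72 mcg/hr
Rate = 34.72 mcg/hr ÷ 7.79 mcg/mL = 4.456996 mL/hr
Time remaining = 56.2208 mL ÷ 4.456996 mL/hr = 12.61406 hr

12.6 hours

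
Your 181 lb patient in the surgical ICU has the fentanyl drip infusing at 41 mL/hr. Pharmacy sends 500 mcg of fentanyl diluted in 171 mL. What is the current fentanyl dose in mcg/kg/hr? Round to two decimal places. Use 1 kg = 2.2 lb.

Weight = 181 lb ÷ 2.2 lb/kg = 82.27273 kg
Concentration = 500 mcg ÷ 171 mL = 2.923977 mcg/mL
Drug rate = 41 mL/hr × 2.923977 mcg/mL = 119.883 mcg/hr
119.883 mcg/hr ÷ 82.27273 kg = 1.457142 mcg/kg/hr

1.46 mcg/kg/hr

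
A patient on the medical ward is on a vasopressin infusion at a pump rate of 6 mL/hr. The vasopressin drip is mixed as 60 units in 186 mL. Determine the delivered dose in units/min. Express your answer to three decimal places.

0.032 units/min

Concentration = 60 units ÷ 186 mL = 0.3225806 units/mL
Drug rate = 6 mL/hr × 0.3225806 units/mL = 1.935484 units/hr
1.935484 units/hr ÷ 60 min/hr = 0.03225806 units/min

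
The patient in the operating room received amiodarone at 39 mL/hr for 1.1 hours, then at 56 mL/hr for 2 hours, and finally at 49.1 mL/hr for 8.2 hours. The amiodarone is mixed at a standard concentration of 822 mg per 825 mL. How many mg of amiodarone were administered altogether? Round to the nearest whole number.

Concentration = 822 mg ÷ 825 mL = 0.9963636 mg/mL
Stage 1: 39 mL/hr × 1.1 hr = 42.9 mL → 42.9 mL × 0.9963636 mg/mL = 42.744 mg
Stage 2: 56 mL/hr × 2 hr = 112 mL → 112 mL × 0.9963636 mg/mL = 111.5927 mg
Stage 3: 49.1 mL/hr × 8.2 hr = 402.62 mL → 402.62 mL × 0.9963636 mg/mL = 401.1559 mg
Total = 42.744 + 111.5927 + 401.1559 = 555.4927 mg

555 mg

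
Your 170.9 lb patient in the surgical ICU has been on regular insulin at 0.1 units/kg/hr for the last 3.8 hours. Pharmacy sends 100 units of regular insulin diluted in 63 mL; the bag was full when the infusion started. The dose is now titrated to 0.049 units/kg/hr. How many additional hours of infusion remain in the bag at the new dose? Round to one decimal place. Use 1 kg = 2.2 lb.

Initial rate:
Weight = 170.9 lb ÷ 2.2 lb/kg = 77.68182 kg
Dose = 0.1 units/kg/hr × 77.68182 kg = 7.768182 units/hr
Concentration = 100 units ÷ 63 mL = 1.587302 units/mL
Rate = 7.768182 units/hr ÷ 1.587302 units/mL = 4.893955 mL/hr
Volume infused so far = 4.893955 mL/hr × 3.8 hr = 18.59703 mL
Volume remaining = 63 − 18.59703 = 44.40297 mL
New rate:
Dose = 0.049 units/kg/hr × 77.68182 kg = 3.806409 units/hr
Rate = 3.806409 units/hr ÷ 1.587302 units/mL = 2.398038 mL/hr
Time remaining = 44.40297 mL ÷ 2.398038 mL/hr = 18.51638 hr

18.5 hours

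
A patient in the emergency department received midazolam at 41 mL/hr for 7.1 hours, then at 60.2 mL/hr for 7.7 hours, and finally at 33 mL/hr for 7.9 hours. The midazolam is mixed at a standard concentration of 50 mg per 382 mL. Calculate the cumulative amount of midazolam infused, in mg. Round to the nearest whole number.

133 mg

Concentration = 50 mg ÷ 382 mL = 0.1308901 mg/mL
Stage 1: 41 mL/hr × 7.1 hr = 291.1 mL → 291.1 mL × 0.1308901 mg/mL = 38.10209 mg
Stage 2: 60.2 mL/hr × 7.7 hr = 463.54 mL → 463.54 mL × 0.1308901 mg/mL = 60.67277 mg
Stage 3: 33 mL/hr × 7.9 hr = 260.7 mL → 260.7 mL × 0.1308901 mg/mL = 34.12304 mg
Total = 38.10209 + 60.67277 + 34.12304 = 132.8979 mg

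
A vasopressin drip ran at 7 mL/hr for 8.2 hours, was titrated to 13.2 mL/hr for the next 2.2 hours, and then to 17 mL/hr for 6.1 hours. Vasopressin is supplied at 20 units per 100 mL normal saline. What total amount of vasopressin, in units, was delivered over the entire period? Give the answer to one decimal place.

Concentration = 20 units ÷ 100 mL = 0.2 units/mL
Stage 1: 7 mL/hr × 8.2 hr = 57.4 mL → 57.4 mL × 0.2 units/mL = 11.48 units
Stage 2: 13.2 mL/hr × 2.2 hr = 29.04 mL → 29.04 mL × 0.2 units/mL = 5.808 units
Stage 3: 17 mL/hr × 6.1 hr = 103.7 mL → 103.7 mL × 0.2 units/mL = 20.74 units
Total = 11.48 + 5.808 + 20.74 = 38.028 units

38.0 units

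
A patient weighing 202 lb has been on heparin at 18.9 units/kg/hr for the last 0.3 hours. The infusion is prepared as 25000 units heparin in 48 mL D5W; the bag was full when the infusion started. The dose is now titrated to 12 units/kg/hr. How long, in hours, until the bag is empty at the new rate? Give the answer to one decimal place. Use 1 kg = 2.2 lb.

Initial rate:
Weight = 202 lb ÷ 2.2 lb/kg = 91.81818 kg
Dose = 18.9 units/kg/hr × 91.81818 kg = 1735.364 units/hr
Concentration = 25000 units ÷ 48 mL = 520.8333 units/mL
Rate = 1735.364 units/hr ÷ 520.8333 units/mL = 3.331898 mL/hr
Volume infused so far = 3.331898 mL/hr × 0.3 hr = 0.9995695 mL
Volume remaining = 48 − 0.9995695 = 47.00043 mL
New rate:
Dose = 12 units/kg/hr × 91.81818 kg = 1101.818 units/hr
Rate = 1101.818 units/hr ÷ 520.8333 units/mL = 2.115491 mL/hr
Time remaining = 47.00043 mL ÷ 2.115491 mL/hr = 22.21727 hr

22.2 hours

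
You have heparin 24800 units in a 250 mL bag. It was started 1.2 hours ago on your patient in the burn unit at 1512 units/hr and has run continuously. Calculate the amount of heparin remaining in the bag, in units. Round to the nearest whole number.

Concentration = 24800 units ÷ 250 mL = 99.2 units/mL
Rate = 1512 units/hr ÷ 99.2 units/mL = 15.24194 mL/hr
Volume infused = 15.24194 mL/hr × 1.2 hr = 18.29032 mL
Volume remaining = 250 − 18.29032 = 231.7097 mL
Drug remaining = 231.7097 mL × 99.2 units/mL = 22985.6 units

22986 units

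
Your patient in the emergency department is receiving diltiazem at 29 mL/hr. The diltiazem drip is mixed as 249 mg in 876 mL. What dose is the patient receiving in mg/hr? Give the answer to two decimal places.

8.24 mg/hr

Concentration = 249 mg ÷ 876 mL = 0.2842466 mg/mL
Drug rate = 29 mL/hr × 0.2842466 mg/mL = 8.243151 mg/hr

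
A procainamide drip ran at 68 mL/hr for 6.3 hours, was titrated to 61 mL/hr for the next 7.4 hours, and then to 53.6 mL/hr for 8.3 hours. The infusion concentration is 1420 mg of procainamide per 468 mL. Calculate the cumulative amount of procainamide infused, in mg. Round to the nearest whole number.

Concentration = 1420 mg ÷ 468 mL = 3.034188 mg/mL
Stage 1: 68 mL/hr × 6.3 hr = 428.4 mL → 428.4 mL × 3.034188 mg/mL = 1299.846 mg
Stage 2: 61 mL/hr × 7.4 hr = 451.4 mL → 451.4 mL × 3.034188 mg/mL = 1369.632 mg
Stage 3: 53.6 mL/hr × 8.3 hr = 444.88 mL → 444.88 mL × 3.034188 mg/mL = 1349.85 mg
Total = 1299.846 + 1369.632 + 1349.85 = 4019.328 mg

4019 mg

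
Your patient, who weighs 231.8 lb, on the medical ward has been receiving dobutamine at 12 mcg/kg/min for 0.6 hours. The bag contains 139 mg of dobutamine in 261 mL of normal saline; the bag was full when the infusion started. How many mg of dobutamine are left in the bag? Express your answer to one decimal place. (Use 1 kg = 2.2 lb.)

Weight = 231.8 lb ÷ 2.2 lb/kg = 105.3636 kg
Dose = 12 mcg/kg/min × 105.3636 kg = 1264.364 mcg/min
1264.364 mcg/min × 60 min/hr = 75861.82 mcg/hr
Concentration = 139 mg ÷ 261 mL = 0.532567 mg/mL = 532.567 mcg/mL
Rate = 75861.82 mcg/hr ÷ 532.567 mcg/mL = 142.4456 mL/hr
Volume infused = 142.4456 mL/hr × 0.6 hr = 85.46734 mL
Volume remaining = 261 − 85.46734 = 175.5327 mL
Drug remaining = 175.5327 mL × 532.567 mcg/mL = 93482.91 mcg = 93.48291 mg

93.5 mg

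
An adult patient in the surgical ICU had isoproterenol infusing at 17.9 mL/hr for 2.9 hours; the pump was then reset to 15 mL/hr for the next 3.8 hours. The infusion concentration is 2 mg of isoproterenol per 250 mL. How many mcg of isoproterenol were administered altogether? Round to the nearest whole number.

871 mcg

Concentration = 2 mg ÷ 250 mL = 0.008 mg/mL
Stage 1: 17.9 mL/hr × 2.9 hr = 51.91 mL → 51.91 mL × 0.008 mg/mL = 0.41528 mg
Stage 2: 15 mL/hr × 3.8 hr = 57 mL → 57 mL × 0.008 mg/mL = 0.456 mg
Total = 0.41528 + 0.456 = 0.87128 mg = 871.28 mcg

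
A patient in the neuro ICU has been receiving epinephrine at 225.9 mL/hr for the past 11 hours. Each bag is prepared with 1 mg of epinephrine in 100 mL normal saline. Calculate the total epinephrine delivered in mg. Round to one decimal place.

Concentration = 1 mg ÷ 100 mL = 0.01 mg/mL = 10 mcg/mL
Drug rate = 225.9 mL/hr × 10 mcg/mL = 2259 mcg/hr
Total = 2259 mcg/hr × 11 hr = 24849 mcg = 24.849 mg

24.8 mg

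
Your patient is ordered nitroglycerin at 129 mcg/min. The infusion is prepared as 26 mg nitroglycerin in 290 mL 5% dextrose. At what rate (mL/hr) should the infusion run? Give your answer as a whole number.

86 mL/hr

129 mcg/min × 60 min/hr = 7740 mcg/hr
Concentration = 26 mg ÷ 290 mL = 0.08965517 mg/mL = 89.65517 mcg/mL
Rate = 7740 mcg/hr ÷ 89.65517 mcg/mL = 86.33077 mL/hr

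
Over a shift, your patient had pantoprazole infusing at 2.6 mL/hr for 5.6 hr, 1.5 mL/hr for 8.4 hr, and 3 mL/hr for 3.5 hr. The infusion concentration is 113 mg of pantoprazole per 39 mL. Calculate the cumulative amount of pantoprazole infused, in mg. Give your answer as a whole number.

Concentration = 113 mg ÷ 39 mL = 2.897436 mg/mL
Stage 1: 2.6 mL/hr × 5.6 hr = 14.56 mL → 14.56 mL × 2.897436 mg/mL = 42.18667 mg
Stage 2: 1.5 mL/hr × 8.4 hr = 12.6 mL → 12.6 mL × 2.897436 mg/mL = 36.50769 mg
Stage 3: 3 mL/hr × 3.5 hr = 10.5 mL → 10.5 mL × 2.897436 mg/mL = 30.42308 mg
Total = 42.18667 + 36.50769 + 30.42308 = 109.1174 mg

109 mg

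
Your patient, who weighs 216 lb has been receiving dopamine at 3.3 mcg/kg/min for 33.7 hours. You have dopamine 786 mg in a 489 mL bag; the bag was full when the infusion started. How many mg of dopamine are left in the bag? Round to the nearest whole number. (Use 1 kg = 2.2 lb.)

131 mg

Weight = 216 lb ÷ 2.2 lb/kg = 98.18182 kg
Dose = 3.3 mcg/kg/min × 98.18182 kg = 324 mcg/min
324 mcg/min × 60 min/hr = 19440 mcg/hr
Concentration = 786 mg ÷ 489 mL = 1.607362 mg/mL = 1607.362 mcg/mL
Rate = 19440 mcg/hr ÷ 1607.362 mcg/mL = 12.09435 mL/hr
Volume infused = 12.09435 mL/hr × 33.7 hr = 407.5796 mL
Volume remaining = 489 − 407.5796 = 81.42037 mL
Drug remaining = 81.42037 mL × 1607.362 mcg/mL = 130872 mcg = 130.872 mg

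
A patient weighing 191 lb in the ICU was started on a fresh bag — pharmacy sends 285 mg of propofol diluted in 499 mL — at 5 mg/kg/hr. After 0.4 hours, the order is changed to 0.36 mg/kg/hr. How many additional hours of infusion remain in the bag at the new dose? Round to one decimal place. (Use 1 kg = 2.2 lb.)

Initial rate:
Weight = 191 lb ÷ 2.2 lb/kg = 86.81818 kg
Dose = 5 mg/kg/hr × 86.81818 kg = 434.0909 mg/hr
Concentration = 285 mg ÷ 499 mL = 0.5711423 mg/mL
Rate = 434.0909 mg/hr ÷ 0.5711423 mg/mL = 760.0399 mL/hr
Volume infused so far = 760.0399 mL/hr × 0.4 hr = 304.0159 mL
Volume remaining = 499 − 304.0159 = 194.9841 mL
New rate:
Dose = 0.36 mg/kg/hr × 86.81818 kg = 31.25455 mg/hr
Rate = 31.25455 mg/hr ÷ 0.5711423 mg/mL = 54.72287 mL/hr
Time remaining = 194.9841 mL ÷ 54.72287 mL/hr = 3.563118 hr

3.6 hours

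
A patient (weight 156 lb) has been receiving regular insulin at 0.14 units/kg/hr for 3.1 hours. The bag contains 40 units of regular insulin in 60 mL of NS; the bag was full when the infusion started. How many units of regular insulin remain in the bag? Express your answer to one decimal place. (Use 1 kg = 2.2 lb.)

9.2 units

Weight = 156 lb ÷ 2.2 lb/kg = 70.90909 kg
Dose = 0.14 units/kg/hr × 70.90909 kg = 9.927273 units/hr
Concentration = 40 units ÷ 60 mL = 0.6666667 units/mL
Rate = 9.927273 units/hr ÷ 0.6666667 units/mL = 14.89091 mL/hr
Volume infused = 14.89091 mL/hr × 3.1 hr = 46.16182 mL
Volume remaining = 60 − 46.16182 = 13.83818 mL
Drug remaining = 13.83818 mL × 0.6666667 units/mL = 9.225455 units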